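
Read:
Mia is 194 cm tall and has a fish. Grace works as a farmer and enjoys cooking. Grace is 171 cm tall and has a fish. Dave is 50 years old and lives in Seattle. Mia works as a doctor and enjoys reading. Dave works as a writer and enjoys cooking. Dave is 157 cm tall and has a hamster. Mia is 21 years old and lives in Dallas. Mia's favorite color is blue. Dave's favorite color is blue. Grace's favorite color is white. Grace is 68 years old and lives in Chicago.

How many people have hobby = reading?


Count: 1

1


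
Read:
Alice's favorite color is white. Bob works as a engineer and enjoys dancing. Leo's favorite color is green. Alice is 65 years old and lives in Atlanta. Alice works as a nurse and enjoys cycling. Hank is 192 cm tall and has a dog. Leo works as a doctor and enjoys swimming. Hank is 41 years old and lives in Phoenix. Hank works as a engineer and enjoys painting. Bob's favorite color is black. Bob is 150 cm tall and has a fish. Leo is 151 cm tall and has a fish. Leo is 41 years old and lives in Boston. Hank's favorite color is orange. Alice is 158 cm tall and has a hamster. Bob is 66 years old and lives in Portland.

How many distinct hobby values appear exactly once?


Unique hobby values: 4

4


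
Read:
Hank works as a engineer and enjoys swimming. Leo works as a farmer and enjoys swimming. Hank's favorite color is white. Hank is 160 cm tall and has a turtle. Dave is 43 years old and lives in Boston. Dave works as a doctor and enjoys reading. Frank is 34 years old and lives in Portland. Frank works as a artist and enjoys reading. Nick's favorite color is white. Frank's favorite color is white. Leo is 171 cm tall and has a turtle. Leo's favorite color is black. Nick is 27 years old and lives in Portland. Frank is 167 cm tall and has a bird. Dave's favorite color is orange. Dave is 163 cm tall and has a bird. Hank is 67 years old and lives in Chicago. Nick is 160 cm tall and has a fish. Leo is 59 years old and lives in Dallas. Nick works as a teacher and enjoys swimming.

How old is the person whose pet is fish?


Person with pet=fish is Nick, age 27

27


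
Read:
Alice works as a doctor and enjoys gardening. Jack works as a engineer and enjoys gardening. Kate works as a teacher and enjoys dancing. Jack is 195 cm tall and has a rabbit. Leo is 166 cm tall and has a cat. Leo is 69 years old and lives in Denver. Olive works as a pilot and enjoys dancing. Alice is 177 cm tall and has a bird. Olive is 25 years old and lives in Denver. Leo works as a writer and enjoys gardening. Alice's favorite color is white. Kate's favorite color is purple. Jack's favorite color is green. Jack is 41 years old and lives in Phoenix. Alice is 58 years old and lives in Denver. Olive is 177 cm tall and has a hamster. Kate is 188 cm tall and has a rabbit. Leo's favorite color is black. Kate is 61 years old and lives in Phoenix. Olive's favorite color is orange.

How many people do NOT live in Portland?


Not in Portland: 5

5


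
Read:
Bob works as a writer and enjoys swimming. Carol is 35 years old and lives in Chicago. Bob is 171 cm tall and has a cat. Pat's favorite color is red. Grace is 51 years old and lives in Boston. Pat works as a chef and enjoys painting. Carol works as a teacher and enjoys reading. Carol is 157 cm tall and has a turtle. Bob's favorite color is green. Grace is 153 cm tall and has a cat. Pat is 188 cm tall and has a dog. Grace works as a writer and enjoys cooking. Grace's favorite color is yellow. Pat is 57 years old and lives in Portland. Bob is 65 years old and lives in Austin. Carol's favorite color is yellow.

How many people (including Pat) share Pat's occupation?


Pat is a chef. Count = 1

1


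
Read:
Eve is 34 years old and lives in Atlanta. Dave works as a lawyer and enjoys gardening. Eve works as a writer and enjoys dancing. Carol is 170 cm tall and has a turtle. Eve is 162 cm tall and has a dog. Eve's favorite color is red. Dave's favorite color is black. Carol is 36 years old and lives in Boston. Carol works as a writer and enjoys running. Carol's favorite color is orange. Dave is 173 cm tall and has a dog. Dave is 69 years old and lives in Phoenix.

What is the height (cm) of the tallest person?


Tallest: Dave at 173 cm

173


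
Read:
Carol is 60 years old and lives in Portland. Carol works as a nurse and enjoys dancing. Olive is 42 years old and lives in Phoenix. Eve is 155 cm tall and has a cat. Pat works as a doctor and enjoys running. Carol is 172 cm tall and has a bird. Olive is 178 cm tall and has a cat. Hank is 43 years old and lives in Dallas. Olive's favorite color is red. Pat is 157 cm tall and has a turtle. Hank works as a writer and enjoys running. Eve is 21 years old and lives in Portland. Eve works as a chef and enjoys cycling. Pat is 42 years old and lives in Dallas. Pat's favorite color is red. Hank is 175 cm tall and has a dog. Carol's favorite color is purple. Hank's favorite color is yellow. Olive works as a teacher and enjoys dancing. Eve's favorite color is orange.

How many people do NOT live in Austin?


Not in Austin: 5

5


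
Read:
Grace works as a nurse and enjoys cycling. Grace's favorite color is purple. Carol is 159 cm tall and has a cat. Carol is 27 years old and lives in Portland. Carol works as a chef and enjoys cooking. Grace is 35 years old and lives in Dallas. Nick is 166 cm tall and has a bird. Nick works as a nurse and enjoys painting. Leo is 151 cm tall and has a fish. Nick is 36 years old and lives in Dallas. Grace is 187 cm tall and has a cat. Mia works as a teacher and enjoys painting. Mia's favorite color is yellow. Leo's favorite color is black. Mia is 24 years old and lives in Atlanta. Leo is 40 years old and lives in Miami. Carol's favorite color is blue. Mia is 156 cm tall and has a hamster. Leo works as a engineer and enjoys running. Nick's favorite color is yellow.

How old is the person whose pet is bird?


Person with pet=bird is Nick, age 36

36


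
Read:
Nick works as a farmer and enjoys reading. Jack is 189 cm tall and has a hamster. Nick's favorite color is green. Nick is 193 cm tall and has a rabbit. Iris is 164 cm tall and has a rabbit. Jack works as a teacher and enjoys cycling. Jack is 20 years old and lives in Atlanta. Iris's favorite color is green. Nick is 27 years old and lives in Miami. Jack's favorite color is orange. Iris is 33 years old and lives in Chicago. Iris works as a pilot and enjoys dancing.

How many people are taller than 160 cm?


Taller than 160: 3

3


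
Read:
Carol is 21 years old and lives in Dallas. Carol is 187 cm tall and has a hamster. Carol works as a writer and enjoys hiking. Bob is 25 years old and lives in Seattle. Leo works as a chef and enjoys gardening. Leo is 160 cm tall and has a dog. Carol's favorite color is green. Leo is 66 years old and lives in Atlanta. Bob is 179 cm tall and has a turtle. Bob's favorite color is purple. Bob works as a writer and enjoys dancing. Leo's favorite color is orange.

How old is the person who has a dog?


Person with dog is Leo, age 66

66


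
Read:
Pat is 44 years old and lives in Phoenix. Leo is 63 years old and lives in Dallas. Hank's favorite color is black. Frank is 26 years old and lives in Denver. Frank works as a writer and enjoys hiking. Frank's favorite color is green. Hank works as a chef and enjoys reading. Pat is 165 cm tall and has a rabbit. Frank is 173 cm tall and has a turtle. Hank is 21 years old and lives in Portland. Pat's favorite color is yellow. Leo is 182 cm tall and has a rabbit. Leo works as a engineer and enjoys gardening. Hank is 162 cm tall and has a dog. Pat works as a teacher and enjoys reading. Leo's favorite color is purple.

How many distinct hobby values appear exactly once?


Unique hobby values: 2

2


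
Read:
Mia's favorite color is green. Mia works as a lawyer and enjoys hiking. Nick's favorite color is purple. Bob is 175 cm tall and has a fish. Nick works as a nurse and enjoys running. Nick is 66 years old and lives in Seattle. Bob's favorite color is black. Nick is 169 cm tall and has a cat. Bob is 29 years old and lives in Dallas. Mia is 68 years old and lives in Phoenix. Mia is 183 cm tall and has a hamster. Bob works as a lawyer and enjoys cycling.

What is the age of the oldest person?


Oldest: Mia at 68

68


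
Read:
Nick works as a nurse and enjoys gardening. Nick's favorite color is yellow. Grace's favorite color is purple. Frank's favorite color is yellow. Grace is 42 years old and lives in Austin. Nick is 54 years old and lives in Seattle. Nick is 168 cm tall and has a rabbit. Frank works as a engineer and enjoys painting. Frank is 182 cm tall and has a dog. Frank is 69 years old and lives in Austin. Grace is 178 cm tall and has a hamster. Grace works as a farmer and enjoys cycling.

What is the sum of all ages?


42+54+69 = 165

165


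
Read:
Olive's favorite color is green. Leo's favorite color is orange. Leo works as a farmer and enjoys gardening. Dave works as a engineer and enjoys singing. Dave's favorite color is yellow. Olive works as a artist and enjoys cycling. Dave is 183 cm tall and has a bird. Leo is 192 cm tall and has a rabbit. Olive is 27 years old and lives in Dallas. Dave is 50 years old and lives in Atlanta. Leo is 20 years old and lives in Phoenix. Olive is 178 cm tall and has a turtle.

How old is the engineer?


The engineer is Dave, age 50

50


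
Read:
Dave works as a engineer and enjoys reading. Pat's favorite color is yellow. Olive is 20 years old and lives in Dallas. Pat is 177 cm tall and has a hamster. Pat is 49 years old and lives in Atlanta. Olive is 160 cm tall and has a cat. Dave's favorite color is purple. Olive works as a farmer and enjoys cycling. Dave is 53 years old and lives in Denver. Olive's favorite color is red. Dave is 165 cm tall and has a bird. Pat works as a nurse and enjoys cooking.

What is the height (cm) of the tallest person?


Tallest: Pat at 177 cm

177


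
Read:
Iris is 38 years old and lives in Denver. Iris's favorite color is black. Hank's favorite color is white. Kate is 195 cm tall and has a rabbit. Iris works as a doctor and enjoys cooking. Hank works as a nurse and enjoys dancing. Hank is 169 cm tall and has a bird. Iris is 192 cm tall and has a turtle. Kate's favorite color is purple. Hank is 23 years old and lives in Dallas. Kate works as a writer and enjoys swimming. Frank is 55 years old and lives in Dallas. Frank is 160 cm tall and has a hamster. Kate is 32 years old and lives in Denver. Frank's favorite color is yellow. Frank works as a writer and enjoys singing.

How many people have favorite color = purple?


Count: 1

1


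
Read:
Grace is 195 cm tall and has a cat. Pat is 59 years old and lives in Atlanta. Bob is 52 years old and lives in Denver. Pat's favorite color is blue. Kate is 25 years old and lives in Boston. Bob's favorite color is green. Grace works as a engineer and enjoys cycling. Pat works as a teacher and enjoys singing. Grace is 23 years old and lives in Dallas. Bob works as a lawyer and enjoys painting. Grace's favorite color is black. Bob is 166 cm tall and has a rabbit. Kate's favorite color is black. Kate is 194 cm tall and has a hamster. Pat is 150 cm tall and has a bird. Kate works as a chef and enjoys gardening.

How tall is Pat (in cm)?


Pat is 150 cm tall

150


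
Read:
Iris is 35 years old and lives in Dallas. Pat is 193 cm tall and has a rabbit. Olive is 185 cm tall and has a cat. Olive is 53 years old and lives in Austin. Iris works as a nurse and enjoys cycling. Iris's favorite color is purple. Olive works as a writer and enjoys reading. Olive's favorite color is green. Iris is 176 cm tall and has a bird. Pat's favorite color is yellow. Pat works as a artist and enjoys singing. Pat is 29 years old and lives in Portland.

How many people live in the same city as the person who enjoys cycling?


Person with hobby cycling is Iris, city Dallas. Count = 1

1


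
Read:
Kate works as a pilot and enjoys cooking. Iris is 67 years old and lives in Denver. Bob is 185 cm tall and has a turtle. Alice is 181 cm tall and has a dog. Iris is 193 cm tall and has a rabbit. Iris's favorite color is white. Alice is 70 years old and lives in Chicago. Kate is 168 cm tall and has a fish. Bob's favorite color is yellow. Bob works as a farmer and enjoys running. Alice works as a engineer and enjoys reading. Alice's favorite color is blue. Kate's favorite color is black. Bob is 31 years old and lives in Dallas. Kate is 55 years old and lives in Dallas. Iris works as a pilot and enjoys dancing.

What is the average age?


Sum=223, n=4, avg=55.75

55.75


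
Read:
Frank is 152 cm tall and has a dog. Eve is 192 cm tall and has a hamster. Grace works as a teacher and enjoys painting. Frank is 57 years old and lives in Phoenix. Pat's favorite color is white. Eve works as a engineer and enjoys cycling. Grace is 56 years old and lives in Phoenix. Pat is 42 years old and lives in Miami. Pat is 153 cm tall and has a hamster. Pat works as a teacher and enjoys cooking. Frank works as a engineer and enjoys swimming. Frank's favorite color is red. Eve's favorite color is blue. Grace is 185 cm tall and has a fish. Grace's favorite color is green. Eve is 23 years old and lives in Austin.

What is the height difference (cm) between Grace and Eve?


|185 - 192| = 7

7


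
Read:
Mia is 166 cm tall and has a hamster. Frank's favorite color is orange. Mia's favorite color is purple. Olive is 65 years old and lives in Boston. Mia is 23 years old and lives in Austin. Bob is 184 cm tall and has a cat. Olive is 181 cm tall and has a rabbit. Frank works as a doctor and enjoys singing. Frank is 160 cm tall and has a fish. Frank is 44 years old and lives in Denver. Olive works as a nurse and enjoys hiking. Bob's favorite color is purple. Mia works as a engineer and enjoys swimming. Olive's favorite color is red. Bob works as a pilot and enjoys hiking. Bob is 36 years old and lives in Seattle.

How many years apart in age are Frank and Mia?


44 vs 23, diff = 21

21


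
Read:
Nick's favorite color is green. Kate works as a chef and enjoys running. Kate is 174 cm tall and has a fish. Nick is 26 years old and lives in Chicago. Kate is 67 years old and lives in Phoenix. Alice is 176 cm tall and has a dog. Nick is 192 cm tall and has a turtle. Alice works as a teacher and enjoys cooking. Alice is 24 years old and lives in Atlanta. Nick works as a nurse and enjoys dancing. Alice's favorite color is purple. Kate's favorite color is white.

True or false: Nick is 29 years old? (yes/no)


Nick is actually 26. no

no


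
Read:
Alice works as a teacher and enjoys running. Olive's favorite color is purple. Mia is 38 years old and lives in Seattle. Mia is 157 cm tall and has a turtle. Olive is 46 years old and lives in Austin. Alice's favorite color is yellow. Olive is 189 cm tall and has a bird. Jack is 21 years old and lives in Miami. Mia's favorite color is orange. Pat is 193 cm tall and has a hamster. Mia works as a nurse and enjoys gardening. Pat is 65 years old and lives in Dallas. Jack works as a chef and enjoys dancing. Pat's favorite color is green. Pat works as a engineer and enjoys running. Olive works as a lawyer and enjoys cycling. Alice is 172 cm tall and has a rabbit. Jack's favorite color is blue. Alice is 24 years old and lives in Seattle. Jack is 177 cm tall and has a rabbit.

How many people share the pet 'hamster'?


Count: 1

1


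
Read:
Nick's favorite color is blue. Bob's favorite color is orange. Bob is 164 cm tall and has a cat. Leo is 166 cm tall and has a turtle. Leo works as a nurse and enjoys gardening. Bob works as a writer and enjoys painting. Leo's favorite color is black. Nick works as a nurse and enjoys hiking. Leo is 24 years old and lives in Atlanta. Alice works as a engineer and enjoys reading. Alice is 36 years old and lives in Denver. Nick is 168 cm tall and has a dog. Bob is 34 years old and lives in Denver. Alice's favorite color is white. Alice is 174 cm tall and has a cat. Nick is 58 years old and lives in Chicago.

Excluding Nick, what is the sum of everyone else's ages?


Sum (excluding Nick): 94

94


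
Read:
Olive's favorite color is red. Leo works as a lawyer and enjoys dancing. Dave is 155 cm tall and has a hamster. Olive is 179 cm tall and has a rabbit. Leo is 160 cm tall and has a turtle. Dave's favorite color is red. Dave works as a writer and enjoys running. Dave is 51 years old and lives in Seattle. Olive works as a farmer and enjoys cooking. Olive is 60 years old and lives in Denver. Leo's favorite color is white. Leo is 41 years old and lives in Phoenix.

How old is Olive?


Olive is 60 years old

60


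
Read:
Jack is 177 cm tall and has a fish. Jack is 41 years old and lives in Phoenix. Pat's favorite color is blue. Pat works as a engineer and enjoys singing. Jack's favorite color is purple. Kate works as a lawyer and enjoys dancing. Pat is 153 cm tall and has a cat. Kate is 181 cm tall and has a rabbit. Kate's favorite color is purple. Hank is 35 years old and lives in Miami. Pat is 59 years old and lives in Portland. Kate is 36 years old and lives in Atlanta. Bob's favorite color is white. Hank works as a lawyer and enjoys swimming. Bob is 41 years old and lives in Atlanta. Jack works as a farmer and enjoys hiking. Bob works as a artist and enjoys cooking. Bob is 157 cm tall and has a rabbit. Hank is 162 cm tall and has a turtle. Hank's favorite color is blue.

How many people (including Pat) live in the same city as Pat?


Pat lives in Portland. Count = 1

1


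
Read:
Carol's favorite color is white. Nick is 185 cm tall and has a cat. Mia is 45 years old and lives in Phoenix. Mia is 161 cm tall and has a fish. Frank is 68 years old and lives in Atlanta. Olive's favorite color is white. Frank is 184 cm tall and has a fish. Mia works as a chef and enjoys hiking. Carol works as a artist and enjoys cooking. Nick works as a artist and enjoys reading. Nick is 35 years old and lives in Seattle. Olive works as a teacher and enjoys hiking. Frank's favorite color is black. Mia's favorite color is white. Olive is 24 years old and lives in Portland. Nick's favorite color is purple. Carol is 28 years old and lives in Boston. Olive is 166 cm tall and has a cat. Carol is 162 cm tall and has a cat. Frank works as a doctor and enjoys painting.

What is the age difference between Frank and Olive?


|68 - 24| = 44

44


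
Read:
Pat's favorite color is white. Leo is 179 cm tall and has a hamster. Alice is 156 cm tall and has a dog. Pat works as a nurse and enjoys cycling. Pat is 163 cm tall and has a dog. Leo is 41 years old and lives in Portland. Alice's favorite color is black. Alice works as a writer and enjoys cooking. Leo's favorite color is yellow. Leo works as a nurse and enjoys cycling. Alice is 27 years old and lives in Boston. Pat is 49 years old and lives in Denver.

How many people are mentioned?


People: Leo, Alice, Pat. Count = 3

3


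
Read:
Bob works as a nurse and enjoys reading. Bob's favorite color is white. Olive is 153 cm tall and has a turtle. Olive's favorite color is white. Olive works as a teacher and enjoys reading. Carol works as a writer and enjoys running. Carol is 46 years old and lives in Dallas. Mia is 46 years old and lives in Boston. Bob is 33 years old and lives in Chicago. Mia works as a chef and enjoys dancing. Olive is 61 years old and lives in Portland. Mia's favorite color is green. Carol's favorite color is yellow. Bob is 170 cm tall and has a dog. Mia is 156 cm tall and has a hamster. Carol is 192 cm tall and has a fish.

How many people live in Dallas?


Count in Dallas: 1

1


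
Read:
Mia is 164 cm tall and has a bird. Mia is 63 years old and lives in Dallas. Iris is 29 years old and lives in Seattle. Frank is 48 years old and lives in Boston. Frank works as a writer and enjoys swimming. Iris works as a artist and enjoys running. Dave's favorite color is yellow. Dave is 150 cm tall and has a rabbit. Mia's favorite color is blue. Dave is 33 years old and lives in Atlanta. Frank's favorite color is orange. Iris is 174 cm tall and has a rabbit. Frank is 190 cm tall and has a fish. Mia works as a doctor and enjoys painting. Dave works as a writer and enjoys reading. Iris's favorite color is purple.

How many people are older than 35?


Filter: 2

2


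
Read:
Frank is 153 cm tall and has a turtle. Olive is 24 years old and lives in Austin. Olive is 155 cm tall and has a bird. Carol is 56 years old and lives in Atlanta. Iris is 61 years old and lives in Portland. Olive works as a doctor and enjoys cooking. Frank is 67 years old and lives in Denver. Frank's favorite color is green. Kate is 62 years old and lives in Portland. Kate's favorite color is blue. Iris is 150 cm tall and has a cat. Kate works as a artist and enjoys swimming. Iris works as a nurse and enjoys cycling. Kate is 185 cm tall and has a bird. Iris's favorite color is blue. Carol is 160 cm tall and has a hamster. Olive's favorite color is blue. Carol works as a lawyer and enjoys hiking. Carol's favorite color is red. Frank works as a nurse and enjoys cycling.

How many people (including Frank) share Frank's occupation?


Frank is a nurse. Count = 2

2


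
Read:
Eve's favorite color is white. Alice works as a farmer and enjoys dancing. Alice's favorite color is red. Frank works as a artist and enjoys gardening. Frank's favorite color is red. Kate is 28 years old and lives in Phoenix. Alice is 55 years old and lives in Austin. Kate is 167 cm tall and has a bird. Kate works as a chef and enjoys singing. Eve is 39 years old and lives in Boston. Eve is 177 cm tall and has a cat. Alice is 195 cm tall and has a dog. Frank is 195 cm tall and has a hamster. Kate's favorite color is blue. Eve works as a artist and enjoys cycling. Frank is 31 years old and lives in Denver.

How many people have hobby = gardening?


Count: 1

1


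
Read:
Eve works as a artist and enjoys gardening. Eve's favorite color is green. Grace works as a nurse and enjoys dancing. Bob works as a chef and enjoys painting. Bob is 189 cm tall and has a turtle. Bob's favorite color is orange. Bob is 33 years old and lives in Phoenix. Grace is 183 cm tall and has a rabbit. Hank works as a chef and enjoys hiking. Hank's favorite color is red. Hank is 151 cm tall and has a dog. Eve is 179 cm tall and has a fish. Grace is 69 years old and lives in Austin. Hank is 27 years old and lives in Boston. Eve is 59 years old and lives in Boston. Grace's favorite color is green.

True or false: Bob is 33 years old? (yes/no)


Bob is actually 33. yes

yes


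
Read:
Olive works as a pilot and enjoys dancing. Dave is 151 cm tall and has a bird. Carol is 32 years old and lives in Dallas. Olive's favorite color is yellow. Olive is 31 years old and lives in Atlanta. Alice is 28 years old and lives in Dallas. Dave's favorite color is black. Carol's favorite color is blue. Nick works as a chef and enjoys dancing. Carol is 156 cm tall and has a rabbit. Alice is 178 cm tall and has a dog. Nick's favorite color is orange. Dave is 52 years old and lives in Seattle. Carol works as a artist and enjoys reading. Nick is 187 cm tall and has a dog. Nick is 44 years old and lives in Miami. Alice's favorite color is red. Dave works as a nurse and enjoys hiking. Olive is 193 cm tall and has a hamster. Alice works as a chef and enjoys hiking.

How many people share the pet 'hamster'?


Count: 1

1


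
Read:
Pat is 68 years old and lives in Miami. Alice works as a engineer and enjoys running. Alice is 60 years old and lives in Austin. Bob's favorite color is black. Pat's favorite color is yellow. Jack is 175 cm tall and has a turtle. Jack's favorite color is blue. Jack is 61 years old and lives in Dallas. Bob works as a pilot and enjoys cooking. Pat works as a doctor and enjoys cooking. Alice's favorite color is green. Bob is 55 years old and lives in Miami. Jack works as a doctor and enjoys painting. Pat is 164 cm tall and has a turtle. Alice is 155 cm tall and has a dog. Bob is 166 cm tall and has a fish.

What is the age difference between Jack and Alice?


|61 - 60| = 1

1


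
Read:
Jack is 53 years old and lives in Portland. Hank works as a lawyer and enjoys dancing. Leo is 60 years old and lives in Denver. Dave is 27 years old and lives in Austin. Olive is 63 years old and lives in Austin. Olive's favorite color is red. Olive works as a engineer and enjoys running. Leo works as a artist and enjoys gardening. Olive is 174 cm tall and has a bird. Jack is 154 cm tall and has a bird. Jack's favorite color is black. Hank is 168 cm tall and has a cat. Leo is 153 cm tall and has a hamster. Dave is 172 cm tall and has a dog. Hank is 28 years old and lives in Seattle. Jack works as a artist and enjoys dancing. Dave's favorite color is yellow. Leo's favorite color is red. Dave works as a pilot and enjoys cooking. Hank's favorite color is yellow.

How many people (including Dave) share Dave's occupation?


Dave is a pilot. Count = 1

1


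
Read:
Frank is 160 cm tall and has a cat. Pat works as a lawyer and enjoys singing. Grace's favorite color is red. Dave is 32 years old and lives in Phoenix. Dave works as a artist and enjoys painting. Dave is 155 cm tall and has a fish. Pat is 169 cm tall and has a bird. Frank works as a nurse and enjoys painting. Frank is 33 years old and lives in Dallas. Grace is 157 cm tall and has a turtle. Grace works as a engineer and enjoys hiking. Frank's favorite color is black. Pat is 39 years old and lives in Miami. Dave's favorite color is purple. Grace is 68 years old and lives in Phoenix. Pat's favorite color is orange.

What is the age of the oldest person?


Oldest: Grace at 68

68


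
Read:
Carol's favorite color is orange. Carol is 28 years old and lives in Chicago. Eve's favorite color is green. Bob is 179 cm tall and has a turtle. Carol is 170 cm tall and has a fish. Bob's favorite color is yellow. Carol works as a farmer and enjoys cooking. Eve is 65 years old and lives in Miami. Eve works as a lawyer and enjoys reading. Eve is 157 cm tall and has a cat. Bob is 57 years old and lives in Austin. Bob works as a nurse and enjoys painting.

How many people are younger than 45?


Filter: 1

1


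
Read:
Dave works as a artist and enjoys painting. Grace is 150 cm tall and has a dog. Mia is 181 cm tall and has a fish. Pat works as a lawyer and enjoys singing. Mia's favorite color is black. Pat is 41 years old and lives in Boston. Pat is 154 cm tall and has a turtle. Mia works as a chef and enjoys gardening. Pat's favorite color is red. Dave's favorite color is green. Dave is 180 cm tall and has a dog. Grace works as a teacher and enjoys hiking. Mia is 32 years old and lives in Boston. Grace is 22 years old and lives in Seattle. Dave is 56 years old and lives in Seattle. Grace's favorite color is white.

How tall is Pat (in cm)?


Pat is 154 cm tall

154


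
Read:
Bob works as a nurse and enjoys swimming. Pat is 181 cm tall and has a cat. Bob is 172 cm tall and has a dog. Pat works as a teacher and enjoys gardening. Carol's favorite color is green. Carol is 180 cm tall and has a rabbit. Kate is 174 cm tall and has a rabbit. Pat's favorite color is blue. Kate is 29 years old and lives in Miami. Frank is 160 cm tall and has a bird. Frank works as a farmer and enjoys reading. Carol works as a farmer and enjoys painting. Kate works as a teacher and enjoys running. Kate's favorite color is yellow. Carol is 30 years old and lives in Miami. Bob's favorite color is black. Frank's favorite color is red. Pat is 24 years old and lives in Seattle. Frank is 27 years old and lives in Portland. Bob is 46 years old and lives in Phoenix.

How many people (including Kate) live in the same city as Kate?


Kate lives in Miami. Count = 2

2


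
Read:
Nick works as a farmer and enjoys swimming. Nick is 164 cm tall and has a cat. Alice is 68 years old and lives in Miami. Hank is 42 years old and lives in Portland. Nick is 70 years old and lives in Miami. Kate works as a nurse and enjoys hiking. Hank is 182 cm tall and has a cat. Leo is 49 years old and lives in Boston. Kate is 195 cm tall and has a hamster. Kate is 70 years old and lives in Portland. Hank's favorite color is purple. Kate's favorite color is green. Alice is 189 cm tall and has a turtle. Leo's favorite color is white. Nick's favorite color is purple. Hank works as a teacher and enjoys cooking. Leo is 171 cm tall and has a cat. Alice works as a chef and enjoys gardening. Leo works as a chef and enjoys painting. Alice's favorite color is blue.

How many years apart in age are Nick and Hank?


70 vs 42, diff = 28

28


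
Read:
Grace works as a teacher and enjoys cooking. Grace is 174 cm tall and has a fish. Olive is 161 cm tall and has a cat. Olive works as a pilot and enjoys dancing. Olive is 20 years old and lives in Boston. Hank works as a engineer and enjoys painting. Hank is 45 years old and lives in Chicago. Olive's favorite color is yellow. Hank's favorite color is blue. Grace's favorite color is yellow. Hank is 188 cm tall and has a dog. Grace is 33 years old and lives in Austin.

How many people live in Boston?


Count in Boston: 1

1


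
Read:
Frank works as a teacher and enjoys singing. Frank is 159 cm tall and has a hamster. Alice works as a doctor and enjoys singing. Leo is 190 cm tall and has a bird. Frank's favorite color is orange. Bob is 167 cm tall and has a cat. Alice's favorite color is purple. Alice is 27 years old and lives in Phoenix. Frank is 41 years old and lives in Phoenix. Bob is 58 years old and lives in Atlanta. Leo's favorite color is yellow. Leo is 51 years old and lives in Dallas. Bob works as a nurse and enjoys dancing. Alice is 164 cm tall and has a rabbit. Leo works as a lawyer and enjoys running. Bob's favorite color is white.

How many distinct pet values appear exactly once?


Unique pet values: 4

4


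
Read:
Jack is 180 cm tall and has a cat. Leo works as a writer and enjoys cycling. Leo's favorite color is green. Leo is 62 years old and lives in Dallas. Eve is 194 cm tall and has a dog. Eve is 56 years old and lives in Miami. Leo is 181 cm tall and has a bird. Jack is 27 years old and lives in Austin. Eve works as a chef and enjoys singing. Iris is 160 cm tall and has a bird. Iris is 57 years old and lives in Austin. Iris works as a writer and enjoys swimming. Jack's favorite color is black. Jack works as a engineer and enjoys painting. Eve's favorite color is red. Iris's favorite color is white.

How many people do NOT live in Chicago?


Not in Chicago: 4

4


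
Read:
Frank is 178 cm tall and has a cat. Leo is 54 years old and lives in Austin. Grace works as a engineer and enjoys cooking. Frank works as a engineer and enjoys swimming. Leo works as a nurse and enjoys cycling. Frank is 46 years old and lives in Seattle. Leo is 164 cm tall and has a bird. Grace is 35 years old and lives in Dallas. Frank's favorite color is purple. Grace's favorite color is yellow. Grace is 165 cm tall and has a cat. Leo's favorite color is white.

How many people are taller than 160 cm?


Taller than 160: 3

3


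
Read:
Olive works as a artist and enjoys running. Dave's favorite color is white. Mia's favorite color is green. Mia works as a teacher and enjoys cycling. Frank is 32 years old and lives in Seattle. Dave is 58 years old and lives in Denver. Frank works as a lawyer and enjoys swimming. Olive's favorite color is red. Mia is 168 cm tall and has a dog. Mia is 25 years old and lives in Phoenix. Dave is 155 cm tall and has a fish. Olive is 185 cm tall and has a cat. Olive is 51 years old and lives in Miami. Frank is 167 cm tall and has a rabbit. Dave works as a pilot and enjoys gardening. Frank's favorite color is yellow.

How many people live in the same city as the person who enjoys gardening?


Person with hobby gardening is Dave, city Denver. Count = 1

1


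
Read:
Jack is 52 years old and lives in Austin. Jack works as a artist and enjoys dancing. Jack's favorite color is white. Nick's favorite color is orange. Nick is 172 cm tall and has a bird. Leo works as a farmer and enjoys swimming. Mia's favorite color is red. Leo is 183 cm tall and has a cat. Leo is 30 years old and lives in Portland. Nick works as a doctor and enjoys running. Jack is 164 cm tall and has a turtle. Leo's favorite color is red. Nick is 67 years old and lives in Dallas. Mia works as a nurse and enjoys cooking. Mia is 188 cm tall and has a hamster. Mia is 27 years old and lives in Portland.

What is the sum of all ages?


52+30+67+27 = 176

176


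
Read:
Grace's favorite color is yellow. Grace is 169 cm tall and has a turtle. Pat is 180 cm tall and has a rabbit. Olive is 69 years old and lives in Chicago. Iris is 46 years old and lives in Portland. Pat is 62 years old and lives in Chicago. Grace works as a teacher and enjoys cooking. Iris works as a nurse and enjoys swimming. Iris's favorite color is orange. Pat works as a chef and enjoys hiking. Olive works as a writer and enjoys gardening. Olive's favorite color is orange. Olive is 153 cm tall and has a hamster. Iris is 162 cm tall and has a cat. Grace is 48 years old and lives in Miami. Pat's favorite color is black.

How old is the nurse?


The nurse is Iris, age 46

46


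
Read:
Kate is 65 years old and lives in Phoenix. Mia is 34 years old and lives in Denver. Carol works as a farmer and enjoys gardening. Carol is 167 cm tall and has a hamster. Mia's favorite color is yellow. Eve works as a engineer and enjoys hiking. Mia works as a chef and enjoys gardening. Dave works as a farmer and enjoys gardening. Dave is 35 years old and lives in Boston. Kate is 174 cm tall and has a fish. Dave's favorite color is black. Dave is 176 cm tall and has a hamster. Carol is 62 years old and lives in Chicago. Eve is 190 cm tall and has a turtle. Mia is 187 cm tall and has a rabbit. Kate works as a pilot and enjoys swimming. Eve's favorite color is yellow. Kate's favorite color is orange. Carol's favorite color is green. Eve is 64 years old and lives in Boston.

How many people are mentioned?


People: Kate, Carol, Mia, Eve, Dave. Count = 5

5


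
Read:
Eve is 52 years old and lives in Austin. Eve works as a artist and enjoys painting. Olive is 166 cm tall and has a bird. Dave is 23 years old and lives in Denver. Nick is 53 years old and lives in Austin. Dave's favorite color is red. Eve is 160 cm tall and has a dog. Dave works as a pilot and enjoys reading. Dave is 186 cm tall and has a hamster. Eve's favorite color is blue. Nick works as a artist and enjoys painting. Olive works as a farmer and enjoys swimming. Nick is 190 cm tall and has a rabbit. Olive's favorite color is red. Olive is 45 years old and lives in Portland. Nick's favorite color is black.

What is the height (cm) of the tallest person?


Tallest: Nick at 190 cm

190


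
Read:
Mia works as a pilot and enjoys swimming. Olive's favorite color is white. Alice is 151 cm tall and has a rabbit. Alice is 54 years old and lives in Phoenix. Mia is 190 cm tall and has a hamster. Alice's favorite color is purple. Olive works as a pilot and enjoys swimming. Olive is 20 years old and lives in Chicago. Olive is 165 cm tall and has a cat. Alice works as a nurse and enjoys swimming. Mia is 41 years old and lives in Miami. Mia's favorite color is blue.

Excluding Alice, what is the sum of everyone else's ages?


Sum (excluding Alice): 61

61


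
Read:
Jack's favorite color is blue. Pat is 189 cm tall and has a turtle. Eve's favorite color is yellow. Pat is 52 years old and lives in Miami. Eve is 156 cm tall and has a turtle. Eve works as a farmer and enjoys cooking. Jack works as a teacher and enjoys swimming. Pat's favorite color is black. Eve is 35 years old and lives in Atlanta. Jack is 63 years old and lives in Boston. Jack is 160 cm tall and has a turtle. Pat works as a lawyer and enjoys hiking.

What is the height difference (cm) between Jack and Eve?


|160 - 156| = 4

4


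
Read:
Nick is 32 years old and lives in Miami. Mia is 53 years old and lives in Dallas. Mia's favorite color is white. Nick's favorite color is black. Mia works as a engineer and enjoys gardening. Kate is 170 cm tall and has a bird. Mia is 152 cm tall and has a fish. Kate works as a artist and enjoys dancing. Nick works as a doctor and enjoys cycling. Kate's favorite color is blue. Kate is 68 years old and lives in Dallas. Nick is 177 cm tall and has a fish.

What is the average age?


Sum=153, n=3, avg=51

51


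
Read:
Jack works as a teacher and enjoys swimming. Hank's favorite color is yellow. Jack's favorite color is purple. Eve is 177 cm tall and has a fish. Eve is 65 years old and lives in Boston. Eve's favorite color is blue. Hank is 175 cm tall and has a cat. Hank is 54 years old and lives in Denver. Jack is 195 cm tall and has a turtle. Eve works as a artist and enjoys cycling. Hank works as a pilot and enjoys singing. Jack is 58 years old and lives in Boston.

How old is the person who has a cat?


Person with cat is Hank, age 54

54


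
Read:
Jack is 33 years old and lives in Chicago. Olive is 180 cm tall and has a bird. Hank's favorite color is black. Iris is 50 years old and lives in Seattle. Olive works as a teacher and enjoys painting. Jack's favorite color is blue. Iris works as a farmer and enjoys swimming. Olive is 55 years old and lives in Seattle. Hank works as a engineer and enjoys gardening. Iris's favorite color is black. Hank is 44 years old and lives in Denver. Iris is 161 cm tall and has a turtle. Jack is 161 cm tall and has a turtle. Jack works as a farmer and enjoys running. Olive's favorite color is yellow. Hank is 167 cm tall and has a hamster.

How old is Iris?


Iris is 50 years old

50


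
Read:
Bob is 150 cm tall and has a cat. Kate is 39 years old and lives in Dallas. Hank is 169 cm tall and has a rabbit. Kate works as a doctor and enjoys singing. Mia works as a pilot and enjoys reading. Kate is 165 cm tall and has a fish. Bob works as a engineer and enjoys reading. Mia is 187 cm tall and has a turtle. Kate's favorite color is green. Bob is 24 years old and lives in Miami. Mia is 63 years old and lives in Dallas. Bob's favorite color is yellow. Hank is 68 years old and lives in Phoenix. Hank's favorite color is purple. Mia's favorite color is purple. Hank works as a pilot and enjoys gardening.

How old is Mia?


Mia is 63 years old

63


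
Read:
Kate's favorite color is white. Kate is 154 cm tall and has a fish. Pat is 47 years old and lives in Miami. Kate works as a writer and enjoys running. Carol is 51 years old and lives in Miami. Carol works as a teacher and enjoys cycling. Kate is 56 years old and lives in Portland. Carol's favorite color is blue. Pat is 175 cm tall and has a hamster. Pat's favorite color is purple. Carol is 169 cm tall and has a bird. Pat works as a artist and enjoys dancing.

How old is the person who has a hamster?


Person with hamster is Pat, age 47

47


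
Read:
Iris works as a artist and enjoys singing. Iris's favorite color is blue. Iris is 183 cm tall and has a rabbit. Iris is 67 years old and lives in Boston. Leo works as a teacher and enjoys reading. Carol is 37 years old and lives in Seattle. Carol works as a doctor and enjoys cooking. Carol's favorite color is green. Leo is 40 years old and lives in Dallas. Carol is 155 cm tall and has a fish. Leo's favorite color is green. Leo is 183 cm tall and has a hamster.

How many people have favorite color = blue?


Count: 1

1


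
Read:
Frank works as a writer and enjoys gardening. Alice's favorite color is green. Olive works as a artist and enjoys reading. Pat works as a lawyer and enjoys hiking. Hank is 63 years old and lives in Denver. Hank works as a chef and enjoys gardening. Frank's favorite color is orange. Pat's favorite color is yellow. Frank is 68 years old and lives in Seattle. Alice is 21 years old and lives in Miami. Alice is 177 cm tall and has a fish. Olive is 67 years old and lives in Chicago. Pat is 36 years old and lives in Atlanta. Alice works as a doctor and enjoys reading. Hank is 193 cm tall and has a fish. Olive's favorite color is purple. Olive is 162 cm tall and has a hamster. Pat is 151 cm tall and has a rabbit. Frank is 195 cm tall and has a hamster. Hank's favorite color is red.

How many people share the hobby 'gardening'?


Count: 2

2
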